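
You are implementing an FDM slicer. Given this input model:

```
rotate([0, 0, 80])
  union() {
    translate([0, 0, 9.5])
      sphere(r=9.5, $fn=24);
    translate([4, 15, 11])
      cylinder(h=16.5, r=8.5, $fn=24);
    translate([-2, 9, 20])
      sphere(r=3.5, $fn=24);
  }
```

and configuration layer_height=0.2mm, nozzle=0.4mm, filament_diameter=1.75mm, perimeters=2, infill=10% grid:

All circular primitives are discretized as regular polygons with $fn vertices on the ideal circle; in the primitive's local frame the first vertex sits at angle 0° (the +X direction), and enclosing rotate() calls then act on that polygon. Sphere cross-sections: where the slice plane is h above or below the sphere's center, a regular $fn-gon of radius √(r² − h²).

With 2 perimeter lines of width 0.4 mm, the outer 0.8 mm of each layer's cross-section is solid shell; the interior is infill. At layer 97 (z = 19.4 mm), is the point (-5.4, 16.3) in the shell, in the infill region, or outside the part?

outside

At z = 19.4 mm: the sphere is absent (|z−center|=9.900 > r=9.5); the cylinder at (4, 15): section is a regular 24-gon, circumradius r=8.5; the sphere at (-2, 9): section is a regular 24-gon, circumradius = √(r²−h²) = √(3.5²−0.6²) = 3.448; Merging all regions: the regions partially overlap (shared area 16.64 mm²), so overlapping operands fuse into one piece — 1 connected region; (rotated 80° about Z; rotation is an isometry so areas/perimeters/island counts are preserved). Overall, the cross-section is a single solid region. Undo the 80° rotation: the query point maps to (15.115, 8.148) in the un-rotated model frame. The nearest boundary edge runs (12.21, 12.80)→(11.36, 10.75); distance from the point to it = 4.57 mm. The point is not inside any of the regions above, so it lies outside the cross-section (4.57 mm from the nearest boundary).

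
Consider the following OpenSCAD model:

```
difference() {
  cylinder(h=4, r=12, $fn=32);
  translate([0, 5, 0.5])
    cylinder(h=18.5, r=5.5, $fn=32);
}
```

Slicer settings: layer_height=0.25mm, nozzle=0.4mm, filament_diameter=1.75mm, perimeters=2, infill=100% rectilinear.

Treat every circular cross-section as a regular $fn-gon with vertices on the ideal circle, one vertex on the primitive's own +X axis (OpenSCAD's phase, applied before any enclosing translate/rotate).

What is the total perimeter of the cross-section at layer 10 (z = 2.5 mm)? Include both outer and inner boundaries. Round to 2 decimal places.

At z = 2.5 mm: the r=12 cylinder contributes a regular 32-gon of circumradius 12 (perimeter = 2·32·12.000·sin(180°/32) = 75.28 mm); the r=5.5 cylinder at (0, 5) contributes a regular 32-gon of circumradius 5.5 (perimeter = 2·32·5.500·sin(180°/32) = 34.50 mm); Taking the first minus the rest: starting from the r=12 cylinder, the r=5.5 cylinder at (0, 5) lies wholly inside it (removes its full 94.42 mm² and its 34.50 mm outline becomes a hole wall) — boundary (outer + 1 inner loop) = 109.78 mm. Overall, the cross-section is one region with 1 hole. Total boundary length (outer + inner) = 109.78 mm.

109.78 mm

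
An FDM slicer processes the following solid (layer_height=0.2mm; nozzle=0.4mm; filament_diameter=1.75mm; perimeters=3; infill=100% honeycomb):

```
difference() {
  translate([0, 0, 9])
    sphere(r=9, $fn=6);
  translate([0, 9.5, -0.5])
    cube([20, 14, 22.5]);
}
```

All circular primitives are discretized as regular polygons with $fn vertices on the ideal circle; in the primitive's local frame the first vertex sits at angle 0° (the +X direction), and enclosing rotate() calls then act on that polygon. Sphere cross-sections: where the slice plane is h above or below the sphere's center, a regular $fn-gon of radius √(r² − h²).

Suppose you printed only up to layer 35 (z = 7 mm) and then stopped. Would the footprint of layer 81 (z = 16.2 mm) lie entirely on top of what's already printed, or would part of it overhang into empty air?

Compare the two slices. At z = 7: the r=9 sphere slices to a regular 6-gon of circumradius 8.775 (√(r²−h²) with h=2 from center) (area = (6/2)·8.775²·sin(360°/6) = 200.05 mm²); the 20×14 cube at (0, 9.5) contributes its full rectangle (area 280.00 mm²); Subtracting the remaining from the first: starting from the r=9 sphere (200.05 mm²), the 20×14 cube at (0, 9.5) misses the remaining region (no effect) — area = 200.05 mm². At z = 16.2: the r=9 sphere contributes a regular 6-gon of circumradius √(9²−7.2²) = 5.400 (area = (6/2)·5.400²·sin(360°/6) = 75.76 mm²); the 20×14 cube at (0, 9.5) contributes its full rectangle (area 280.00 mm²); Taking the first minus the rest: starting from the r=9 sphere (75.76 mm²), the 20×14 cube at (0, 9.5) misses the remaining region (no effect) — area = 75.76 mm². Checking containment: the cross-section at z = 16.2 is a subset of the cross-section at z = 7.

entirely on top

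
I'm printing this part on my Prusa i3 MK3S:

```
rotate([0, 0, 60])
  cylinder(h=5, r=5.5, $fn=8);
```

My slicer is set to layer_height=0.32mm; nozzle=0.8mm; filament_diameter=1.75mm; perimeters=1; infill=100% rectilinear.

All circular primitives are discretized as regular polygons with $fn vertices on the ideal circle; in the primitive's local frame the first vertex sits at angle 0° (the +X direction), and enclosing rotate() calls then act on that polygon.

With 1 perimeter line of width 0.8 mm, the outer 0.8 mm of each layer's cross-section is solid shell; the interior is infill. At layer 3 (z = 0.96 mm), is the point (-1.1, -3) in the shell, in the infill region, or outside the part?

At z = 0.96 mm: the r=5.5 cylinder gives a regular 8-gon of circumradius 5.5 (constant along its height); (rotated 60° about Z; rotation is an isometry so areas/perimeters/island counts are preserved). Overall, the cross-section is a single solid region. Undo the 60° rotation: the query point maps to (-3.148, -0.547) in the un-rotated model frame. The nearest boundary edge runs (-5.50, 0.00)→(-3.89, -3.89); distance from the point to it = 1.96 mm. The point is inside the cross-section and 1.96 mm from the nearest boundary — more than the 0.8 mm shell width (1 × 0.8), so it's in the infill interior.

infill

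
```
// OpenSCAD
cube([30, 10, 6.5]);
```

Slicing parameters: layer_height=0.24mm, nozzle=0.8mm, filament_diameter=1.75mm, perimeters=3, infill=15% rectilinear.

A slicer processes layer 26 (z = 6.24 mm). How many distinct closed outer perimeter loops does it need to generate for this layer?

At z = 6.24 mm: the cube is present — its section is the full 30×10 rectangle. The result has 1 disconnected region.

1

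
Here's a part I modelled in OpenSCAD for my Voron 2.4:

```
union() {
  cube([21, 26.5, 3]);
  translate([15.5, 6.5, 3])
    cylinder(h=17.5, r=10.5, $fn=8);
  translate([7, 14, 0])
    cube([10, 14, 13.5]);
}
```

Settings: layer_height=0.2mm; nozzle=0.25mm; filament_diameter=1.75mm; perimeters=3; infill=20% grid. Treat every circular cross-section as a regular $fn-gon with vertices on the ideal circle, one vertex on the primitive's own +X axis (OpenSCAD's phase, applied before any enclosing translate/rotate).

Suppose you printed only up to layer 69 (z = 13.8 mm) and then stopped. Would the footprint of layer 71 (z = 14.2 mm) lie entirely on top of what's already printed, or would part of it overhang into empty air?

entirely on top

Compare the two slices. At z = 13.8: the cube does not reach this height (z outside [0, 3]); the r=10.5 cylinder at (15.5, 6.5) contributes a regular 8-gon of circumradius 10.5 (area = (8/2)·10.500²·sin(360°/8) = 311.83 mm²); the cube at (7, 14) is not intersected at this z (z outside [0, 13.5]); Combining (union): only the r=10.5 cylinder at (15.5, 6.5) is present, so the union is just that shape — area = 311.83 mm². At z = 14.2: the cube does not reach this height (z outside [0, 3]); the cylinder at (15.5, 6.5): section is a regular 8-gon, circumradius r=10.5 (area = (8/2)·10.500²·sin(360°/8) = 311.83 mm²); the cube at (7, 14) is absent (z outside [0, 13.5]); Merging all regions: only the r=10.5 cylinder at (15.5, 6.5) is present, so the union is just that shape — area = 311.83 mm². Checking containment: the cross-section at z = 14.2 is a subset of the cross-section at z = 13.8.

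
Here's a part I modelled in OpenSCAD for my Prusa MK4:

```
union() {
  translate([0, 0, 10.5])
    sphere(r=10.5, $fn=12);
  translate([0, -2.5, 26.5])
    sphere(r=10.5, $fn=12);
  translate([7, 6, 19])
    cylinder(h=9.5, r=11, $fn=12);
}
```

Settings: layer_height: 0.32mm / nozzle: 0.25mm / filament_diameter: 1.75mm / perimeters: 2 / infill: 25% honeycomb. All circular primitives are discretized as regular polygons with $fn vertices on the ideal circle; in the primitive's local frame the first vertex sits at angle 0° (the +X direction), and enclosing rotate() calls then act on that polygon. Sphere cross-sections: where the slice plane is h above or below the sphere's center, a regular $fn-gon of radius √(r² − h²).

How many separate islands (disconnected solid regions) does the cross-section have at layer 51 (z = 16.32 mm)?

At z = 16.32 mm: the r=10.5 sphere contributes a regular 12-gon of circumradius √(10.5²−5.82²) = 8.739; the r=10.5 sphere at (0, -2.5) contributes a regular 12-gon of circumradius √(10.5²−10.18²) = 2.572; the cylinder at (7, 6) does not reach this height (z outside [19, 28.5]); Combining (union): the r=10.5 sphere at (0, -2.5) lies entirely inside the r=10.5 sphere, so the union is just the r=10.5 sphere — 1 connected region. Overall, the cross-section is a single solid region. Island count = 1.

1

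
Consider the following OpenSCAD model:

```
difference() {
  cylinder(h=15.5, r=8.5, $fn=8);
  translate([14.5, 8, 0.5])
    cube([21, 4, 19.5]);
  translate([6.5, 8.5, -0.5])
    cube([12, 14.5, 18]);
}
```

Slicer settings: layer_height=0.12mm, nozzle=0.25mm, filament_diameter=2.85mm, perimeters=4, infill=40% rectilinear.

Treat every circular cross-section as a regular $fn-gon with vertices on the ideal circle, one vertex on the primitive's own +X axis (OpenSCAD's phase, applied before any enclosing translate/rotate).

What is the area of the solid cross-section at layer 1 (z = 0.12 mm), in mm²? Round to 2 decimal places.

204.35 mm²

At z = 0.12 mm: the r=8.5 cylinder contributes a regular 8-gon of circumradius 8.5 (area = (8/2)·8.500²·sin(360°/8) = 204.35 mm²); the cube at (14.5, 8) does not reach this height (z outside [0.5, 20]); the cube at (6.5, 8.5) is present — its section is the full 12×14.5 rectangle (area 174.00 mm²); Taking the first minus the rest: starting from the r=8.5 cylinder (204.35 mm²), the 12×14.5 cube at (6.5, 8.5) misses the remaining region (no effect) — area = 204.35 mm². Overall, the cross-section is a single solid region. Net area = 204.35 mm².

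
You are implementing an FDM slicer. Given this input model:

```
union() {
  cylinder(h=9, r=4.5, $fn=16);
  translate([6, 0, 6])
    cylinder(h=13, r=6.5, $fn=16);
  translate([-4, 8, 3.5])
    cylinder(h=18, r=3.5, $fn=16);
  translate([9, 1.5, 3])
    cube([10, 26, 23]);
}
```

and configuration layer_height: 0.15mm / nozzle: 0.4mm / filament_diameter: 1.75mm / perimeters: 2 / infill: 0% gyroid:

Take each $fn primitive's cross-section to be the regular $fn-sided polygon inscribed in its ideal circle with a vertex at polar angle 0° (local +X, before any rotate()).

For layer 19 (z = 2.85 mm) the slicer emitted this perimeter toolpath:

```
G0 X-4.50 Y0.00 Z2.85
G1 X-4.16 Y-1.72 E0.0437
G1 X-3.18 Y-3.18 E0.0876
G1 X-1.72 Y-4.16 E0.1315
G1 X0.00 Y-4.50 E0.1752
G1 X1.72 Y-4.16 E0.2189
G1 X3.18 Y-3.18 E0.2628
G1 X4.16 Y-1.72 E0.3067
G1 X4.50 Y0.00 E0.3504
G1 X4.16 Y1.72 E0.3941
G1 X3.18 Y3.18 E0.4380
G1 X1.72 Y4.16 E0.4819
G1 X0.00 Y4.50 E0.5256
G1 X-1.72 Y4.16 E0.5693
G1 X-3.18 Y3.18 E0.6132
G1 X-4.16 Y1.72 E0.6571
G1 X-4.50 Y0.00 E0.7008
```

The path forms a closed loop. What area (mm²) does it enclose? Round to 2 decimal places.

62.00 mm²

Apply the shoelace formula to the sequence of (X, Y) vertices; enclosed area = 62.00 mm².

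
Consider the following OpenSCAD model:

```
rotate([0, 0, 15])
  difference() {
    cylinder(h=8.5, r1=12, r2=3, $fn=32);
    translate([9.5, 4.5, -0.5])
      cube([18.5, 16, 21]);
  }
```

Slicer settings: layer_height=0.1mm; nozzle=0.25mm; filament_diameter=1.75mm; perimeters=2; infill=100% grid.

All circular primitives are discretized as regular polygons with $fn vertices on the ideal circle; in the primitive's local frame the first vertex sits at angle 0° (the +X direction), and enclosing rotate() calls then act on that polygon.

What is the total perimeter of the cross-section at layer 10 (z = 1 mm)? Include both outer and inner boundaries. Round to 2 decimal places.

At z = 1 mm: the cone contributes a regular 32-gon of circumradius 10.941 (interpolated between r1=12 and r2=3 at t=0.118) (perimeter = 2·32·10.941·sin(180°/32) = 68.64 mm); the 18.5×16 cube at (9.5, 4.5) contributes its full rectangle (perimeter 69.00 mm); Taking the first minus the rest: starting from the cone, the 18.5×16 cube at (9.5, 4.5) partially overlaps it — only the 0.18 mm² overlap (of its 296.00 mm²) is removed, clipping the outline — boundary = 68.97 mm; (rotated 15° about Z; rotation is an isometry so areas/perimeters/island counts are preserved). Overall, the cross-section is a single solid region. Total boundary length (outer) = 68.97 mm.

68.97 mm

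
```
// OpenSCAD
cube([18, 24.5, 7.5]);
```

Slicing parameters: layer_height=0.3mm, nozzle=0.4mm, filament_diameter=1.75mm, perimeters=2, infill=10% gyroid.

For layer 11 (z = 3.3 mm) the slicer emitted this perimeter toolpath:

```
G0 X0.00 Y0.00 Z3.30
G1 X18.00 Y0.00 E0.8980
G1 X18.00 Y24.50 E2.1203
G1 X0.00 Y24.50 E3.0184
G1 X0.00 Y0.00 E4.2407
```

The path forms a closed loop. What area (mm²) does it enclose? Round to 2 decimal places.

Apply the shoelace formula to the sequence of (X, Y) vertices; enclosed area = 441.00 mm².

441.00 mm²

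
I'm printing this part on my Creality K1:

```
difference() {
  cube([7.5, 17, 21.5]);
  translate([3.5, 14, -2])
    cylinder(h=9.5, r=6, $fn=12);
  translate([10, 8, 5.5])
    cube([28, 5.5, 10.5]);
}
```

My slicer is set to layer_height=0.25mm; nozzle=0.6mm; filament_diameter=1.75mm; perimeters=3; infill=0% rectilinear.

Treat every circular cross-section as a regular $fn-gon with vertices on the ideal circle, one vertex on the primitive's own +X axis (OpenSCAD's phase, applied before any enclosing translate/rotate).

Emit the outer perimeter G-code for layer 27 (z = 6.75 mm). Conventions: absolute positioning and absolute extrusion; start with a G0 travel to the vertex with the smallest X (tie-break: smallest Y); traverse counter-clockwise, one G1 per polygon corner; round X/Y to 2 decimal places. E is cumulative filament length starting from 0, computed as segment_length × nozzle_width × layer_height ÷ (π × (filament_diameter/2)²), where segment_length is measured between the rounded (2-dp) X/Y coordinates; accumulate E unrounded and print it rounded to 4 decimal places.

G0 X0.00 Y0.00 Z6.75
G1 X7.50 Y0.00 E0.4677
G1 X7.50 Y9.80 E1.0789
G1 X6.50 Y8.80 E1.1671
G1 X3.50 Y8.00 E1.3607
G1 X0.50 Y8.80 E1.5543
G1 X0.00 Y9.30 E1.5984
G1 X0.00 Y0.00 E2.1784

At z = 6.75 mm: the 7.5×17 cube contributes its full rectangle; the cylinder at (3.5, 14): section is a regular 12-gon, circumradius r=6; the cube at (10, 8) is present — its section is the full 28×5.5 rectangle; Taking the first minus the rest: starting from the 7.5×17 cube, the r=6 cylinder at (3.5, 14) partially overlaps it — only the 63.26 mm² overlap (of its 108.00 mm²) is removed, clipping the outline; the 28×5.5 cube at (10, 8) misses the remaining region (no effect) — 1 connected region. The outline is a single polygon with 7 vertices. Extrusion per mm of travel: 0.6 × 0.25 / (π × 0.875²) = 0.062363. Accumulating E over each segment gives final E = 2.1784.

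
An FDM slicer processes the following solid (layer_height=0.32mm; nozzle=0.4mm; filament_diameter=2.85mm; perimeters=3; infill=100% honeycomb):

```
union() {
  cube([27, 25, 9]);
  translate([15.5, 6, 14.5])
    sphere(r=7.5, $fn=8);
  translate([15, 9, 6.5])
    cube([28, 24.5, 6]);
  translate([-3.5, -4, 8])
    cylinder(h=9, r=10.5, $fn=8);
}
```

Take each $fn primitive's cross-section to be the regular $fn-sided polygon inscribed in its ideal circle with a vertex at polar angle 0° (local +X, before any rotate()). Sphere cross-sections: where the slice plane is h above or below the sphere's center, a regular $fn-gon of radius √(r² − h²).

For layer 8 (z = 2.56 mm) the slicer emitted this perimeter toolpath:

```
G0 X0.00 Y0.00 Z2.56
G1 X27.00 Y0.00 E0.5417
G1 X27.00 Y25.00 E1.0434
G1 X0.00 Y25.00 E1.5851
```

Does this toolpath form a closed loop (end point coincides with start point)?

no

Start point (G0): (0.00, 0.00). End point (last G1): the path does not return to the start — open.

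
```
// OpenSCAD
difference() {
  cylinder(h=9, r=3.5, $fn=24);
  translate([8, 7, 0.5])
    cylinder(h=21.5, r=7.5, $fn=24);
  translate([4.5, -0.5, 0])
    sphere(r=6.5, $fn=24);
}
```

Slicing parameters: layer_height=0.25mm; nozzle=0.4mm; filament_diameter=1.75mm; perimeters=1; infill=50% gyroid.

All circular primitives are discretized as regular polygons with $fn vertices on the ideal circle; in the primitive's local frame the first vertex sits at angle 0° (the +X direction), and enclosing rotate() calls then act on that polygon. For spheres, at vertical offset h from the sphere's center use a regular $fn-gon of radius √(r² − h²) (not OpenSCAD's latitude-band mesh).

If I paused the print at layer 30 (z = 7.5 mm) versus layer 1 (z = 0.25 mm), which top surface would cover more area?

Layer 30 (z = 7.5): the cylinder: section is a regular 24-gon, circumradius r=3.5 (area = (24/2)·3.500²·sin(360°/24) = 38.05 mm²); the r=7.5 cylinder at (8, 7) contributes a regular 24-gon of circumradius 7.5 (area = (24/2)·7.500²·sin(360°/24) = 174.70 mm²); the sphere at (4.5, -0.5) does not reach this height (|z−center|=7.500 > r=6.5); Taking the first minus the rest: starting from the r=3.5 cylinder (38.05 mm²), the r=7.5 cylinder at (8, 7) partially overlaps it — only the 0.49 mm² overlap (of its 174.70 mm²) is removed, clipping the outline — area = 37.56 mm². So its area = 37.56 mm². Layer 1 (z = 0.25): the r=3.5 cylinder contributes a regular 24-gon of circumradius 3.5 (area = (24/2)·3.500²·sin(360°/24) = 38.05 mm²); the cylinder at (8, 7) is absent (z outside [0.5, 22]); the r=6.5 sphere at (4.5, -0.5) contributes a regular 24-gon of circumradius √(6.5²−0.25²) = 6.495 (area = (24/2)·6.495²·sin(360°/24) = 131.03 mm²); Taking the first minus the rest: starting from the r=3.5 cylinder (38.05 mm²), the r=6.5 sphere at (4.5, -0.5) partially overlaps it — only the 30.09 mm² overlap (of its 131.03 mm²) is removed, clipping the outline — area = 7.96 mm². So its area = 7.96 mm². Layer 30 is larger (37.56 vs 7.96 mm²).

layer 30 (z = 7.5 mm)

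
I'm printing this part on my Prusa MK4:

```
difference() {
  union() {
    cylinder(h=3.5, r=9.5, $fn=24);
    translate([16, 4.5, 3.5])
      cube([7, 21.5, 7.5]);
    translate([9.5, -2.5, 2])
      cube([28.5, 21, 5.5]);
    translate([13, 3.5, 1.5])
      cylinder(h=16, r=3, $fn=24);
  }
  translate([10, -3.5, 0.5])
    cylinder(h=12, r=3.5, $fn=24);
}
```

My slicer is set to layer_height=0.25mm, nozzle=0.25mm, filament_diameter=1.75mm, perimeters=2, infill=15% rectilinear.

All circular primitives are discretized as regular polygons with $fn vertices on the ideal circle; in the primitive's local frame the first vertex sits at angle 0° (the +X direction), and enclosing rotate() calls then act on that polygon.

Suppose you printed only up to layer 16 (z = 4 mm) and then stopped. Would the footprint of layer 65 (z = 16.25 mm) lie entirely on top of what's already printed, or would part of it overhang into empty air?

entirely on top

Compare the two slices. At z = 4: the cylinder is not intersected at this z (z outside [0, 3.5]); the cube at (16, 4.5) (footprint 7×21.5) is included at this height (area 150.50 mm²); the cube at (9.5, -2.5) is present — its section is the full 28.5×21 rectangle (area 598.50 mm²); the r=3 cylinder at (13, 3.5) contributes a regular 24-gon of circumradius 3 (area = (24/2)·3.000²·sin(360°/24) = 27.95 mm²); Combining (union): the regions partially overlap — summed areas 776.95 mm² minus the doubly-counted overlap 125.95 mm² gives 651.00 mm² — area = 651.00 mm²; the r=3.5 cylinder at (10, -3.5) contributes a regular 24-gon of circumradius 3.5 (area = (24/2)·3.500²·sin(360°/24) = 38.05 mm²); Subtracting the remaining from the first: starting from the result so far (651.00 mm²), the r=3.5 cylinder at (10, -3.5) partially overlaps it — only the 7.31 mm² overlap (of its 38.05 mm²) is removed, clipping the outline — area = 643.69 mm². At z = 16.25: the cylinder is absent (z outside [0, 3.5]); the cube at (16, 4.5) is not intersected at this z (z outside [3.5, 11]); the cube at (9.5, -2.5) is not intersected at this z (z outside [2, 7.5]); the r=3 cylinder at (13, 3.5) gives a regular 24-gon of circumradius 3 (constant along its height) (area = (24/2)·3.000²·sin(360°/24) = 27.95 mm²); Taking the union: only the r=3 cylinder at (13, 3.5) is present, so the union is just that shape — area = 27.95 mm²; the cylinder at (10, -3.5) is not intersected at this z (z outside [0.5, 12.5]); Taking the first minus the rest: none of the subtracted shapes is present at this height, so that combined region is unchanged — area = 27.95 mm². Checking containment: the cross-section at z = 16.25 is a subset of the cross-section at z = 4.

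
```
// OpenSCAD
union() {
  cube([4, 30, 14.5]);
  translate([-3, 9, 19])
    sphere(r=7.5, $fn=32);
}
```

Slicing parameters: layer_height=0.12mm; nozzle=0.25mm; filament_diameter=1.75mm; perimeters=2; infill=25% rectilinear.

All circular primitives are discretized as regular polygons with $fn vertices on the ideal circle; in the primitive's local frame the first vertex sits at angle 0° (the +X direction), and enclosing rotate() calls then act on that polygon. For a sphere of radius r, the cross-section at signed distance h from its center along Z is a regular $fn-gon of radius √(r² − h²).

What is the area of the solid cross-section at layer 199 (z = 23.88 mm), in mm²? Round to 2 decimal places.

At z = 23.88 mm: the cube is absent (z outside [0, 14.5]); the r=7.5 sphere at (-3, 9) contributes a regular 32-gon of circumradius √(7.5²−4.88²) = 5.695 (area = (32/2)·5.695²·sin(360°/32) = 101.25 mm²); Merging all regions: only the r=7.5 sphere at (-3, 9) is present, so the union is just that shape — area = 101.25 mm². Overall, the cross-section is a single solid region. Net area = 101.25 mm².

101.25 mm²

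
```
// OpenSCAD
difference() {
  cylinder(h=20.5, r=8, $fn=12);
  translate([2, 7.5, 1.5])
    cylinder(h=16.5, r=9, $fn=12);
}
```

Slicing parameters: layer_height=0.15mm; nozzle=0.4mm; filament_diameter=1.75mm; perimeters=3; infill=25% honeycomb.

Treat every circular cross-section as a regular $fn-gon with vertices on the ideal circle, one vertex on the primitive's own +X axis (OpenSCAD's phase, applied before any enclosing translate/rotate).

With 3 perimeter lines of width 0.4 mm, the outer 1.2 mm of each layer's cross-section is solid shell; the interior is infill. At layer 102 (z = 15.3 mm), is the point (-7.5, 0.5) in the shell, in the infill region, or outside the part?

At z = 15.3 mm: the cylinder: section is a regular 12-gon, circumradius r=8; the r=9 cylinder at (2, 7.5) gives a regular 12-gon of circumradius 9 (constant along its height); After the difference (first − rest): starting from the r=8 cylinder, the r=9 cylinder at (2, 7.5) partially overlaps it — only the 92.25 mm² overlap (of its 243.00 mm²) is removed, clipping the outline — 1 connected region. Overall, the cross-section is a single solid region. The nearest boundary edge runs (-8.00, 0.00)→(-6.93, 4.00); distance from the point to it = 0.35 mm. The point is inside the cross-section, 0.35 mm from the nearest boundary — within the 1.2 mm shell band (3 × 0.4).

shell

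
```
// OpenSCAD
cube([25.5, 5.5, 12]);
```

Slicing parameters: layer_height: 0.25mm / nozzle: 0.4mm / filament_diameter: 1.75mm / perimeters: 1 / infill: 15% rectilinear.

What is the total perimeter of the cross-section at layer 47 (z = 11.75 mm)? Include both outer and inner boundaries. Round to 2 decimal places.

62.00 mm

At z = 11.75 mm: the cube is present — its section is the full 25.5×5.5 rectangle (perimeter 62.00 mm). Overall, the cross-section is a single solid region. Total boundary length (outer) = 62.00 mm.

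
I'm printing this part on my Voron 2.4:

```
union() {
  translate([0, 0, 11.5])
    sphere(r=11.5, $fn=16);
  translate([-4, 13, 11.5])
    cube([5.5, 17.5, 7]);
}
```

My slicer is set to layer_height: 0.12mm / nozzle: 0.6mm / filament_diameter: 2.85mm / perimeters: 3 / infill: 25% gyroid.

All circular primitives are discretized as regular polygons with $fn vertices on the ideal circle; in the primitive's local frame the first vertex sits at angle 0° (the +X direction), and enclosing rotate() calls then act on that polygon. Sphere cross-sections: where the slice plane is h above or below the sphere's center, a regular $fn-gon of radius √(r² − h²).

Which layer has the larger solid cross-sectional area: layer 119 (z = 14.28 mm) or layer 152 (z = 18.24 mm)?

Layer 119 (z = 14.28): the r=11.5 sphere slices to a regular 16-gon of circumradius 11.159 (√(r²−h²) with h=2.78 from center) (area = (16/2)·11.159²·sin(360°/16) = 381.22 mm²); the cube at (-4, 13) (footprint 5.5×17.5) is included at this height (area 96.25 mm²); Merging all regions: the 2 present regions are separate (no shared area or edge), so areas and boundary lengths simply add and each stays a separate island — area = 477.47 mm². So its area = 477.47 mm². Layer 152 (z = 18.24): the r=11.5 sphere contributes a regular 16-gon of circumradius √(11.5²−6.74²) = 9.318 (area = (16/2)·9.318²·sin(360°/16) = 265.80 mm²); the 5.5×17.5 cube at (-4, 13) contributes its full rectangle (area 96.25 mm²); Combining (union): the 2 present regions are separate (no shared area or edge), so areas and boundary lengths simply add and each stays a separate island — area = 362.05 mm². So its area = 362.05 mm². Layer 119 is larger (477.47 vs 362.05 mm²).

layer 119 (z = 14.28 mm)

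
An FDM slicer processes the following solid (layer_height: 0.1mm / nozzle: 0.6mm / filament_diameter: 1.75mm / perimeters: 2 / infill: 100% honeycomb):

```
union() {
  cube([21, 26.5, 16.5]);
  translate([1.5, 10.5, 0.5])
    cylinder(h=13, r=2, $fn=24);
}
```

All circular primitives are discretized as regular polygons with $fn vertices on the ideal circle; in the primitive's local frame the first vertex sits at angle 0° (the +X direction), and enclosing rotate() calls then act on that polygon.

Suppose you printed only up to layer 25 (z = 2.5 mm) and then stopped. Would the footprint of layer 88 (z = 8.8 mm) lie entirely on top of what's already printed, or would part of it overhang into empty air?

Compare the two slices. At z = 2.5: the cube is present — its section is the full 21×26.5 rectangle (area 556.50 mm²); the r=2 cylinder at (1.5, 10.5) gives a regular 24-gon of circumradius 2 (constant along its height) (area = (24/2)·2.000²·sin(360°/24) = 12.42 mm²); Merging all regions: the regions partially overlap — summed areas 568.92 mm² minus the doubly-counted overlap 11.55 mm² gives 557.37 mm² — area = 557.37 mm². At z = 8.8: the cube is present — its section is the full 21×26.5 rectangle (area 556.50 mm²); the r=2 cylinder at (1.5, 10.5) contributes a regular 24-gon of circumradius 2 (area = (24/2)·2.000²·sin(360°/24) = 12.42 mm²); Merging all regions: the regions partially overlap — summed areas 568.92 mm² minus the doubly-counted overlap 11.55 mm² gives 557.37 mm² — area = 557.37 mm². Checking containment: the cross-section at z = 8.8 is a subset of the cross-section at z = 2.5.

entirely on top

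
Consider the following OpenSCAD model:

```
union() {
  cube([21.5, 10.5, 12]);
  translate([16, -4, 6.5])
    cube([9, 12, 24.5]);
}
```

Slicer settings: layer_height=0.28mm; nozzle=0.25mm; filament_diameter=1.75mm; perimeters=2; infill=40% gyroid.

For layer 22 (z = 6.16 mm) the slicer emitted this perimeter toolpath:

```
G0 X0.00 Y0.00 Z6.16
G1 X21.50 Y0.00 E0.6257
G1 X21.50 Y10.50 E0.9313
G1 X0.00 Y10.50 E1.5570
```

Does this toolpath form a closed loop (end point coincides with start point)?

no

Start point (G0): (0.00, 0.00). End point (last G1): the path does not return to the start — open.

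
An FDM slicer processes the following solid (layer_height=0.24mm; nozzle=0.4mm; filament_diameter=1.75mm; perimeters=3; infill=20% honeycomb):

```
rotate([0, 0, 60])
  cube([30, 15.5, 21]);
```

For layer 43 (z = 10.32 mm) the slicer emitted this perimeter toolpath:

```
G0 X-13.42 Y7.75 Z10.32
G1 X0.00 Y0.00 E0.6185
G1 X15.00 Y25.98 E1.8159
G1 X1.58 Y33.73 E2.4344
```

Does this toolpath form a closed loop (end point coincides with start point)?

Start point (G0): (-13.42, 7.75). End point (last G1): the path does not return to the start — open.

no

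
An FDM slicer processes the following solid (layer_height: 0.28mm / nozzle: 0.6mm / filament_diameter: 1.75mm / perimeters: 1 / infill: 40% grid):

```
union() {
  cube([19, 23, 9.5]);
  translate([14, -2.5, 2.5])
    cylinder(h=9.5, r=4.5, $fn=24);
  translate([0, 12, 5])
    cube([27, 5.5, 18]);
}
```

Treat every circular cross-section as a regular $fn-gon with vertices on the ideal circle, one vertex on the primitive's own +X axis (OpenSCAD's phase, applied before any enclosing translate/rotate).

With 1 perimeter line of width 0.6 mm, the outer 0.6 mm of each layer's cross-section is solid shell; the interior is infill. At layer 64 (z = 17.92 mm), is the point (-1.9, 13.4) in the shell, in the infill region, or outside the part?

outside

At z = 17.92 mm: the cube is not intersected at this z (z outside [0, 9.5]); the cylinder at (14, -2.5) is not intersected at this z (z outside [2.5, 12]); the cube at (0, 12) is present — its section is the full 27×5.5 rectangle; Combining (union): only the 27×5.5 cube at (0, 12) is present, so the union is just that shape — 1 connected region. Overall, the cross-section is a single solid region. The nearest boundary edge runs (0.00, 17.50)→(0.00, 12.00); distance from the point to it = 1.90 mm. The point is not inside any of the regions above, so it lies outside the cross-section (1.90 mm from the nearest boundary).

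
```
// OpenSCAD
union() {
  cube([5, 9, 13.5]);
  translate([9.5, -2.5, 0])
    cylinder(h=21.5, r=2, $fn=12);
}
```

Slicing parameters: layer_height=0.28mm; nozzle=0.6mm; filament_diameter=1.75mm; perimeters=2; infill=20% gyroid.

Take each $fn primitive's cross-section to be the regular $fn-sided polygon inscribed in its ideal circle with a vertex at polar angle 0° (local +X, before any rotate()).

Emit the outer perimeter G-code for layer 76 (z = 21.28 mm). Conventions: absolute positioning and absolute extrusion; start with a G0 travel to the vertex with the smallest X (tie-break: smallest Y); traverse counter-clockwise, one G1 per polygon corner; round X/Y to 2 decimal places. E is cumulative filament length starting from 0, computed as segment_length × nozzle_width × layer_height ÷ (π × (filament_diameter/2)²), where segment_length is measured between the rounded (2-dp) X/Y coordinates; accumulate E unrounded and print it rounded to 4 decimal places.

At z = 21.28 mm: the cube is absent (z outside [0, 13.5]); the r=2 cylinder at (9.5, -2.5) contributes a regular 12-gon of circumradius 2; Merging all regions: only the r=2 cylinder at (9.5, -2.5) is present, so the union is just that shape — 1 connected region. The outline is a single polygon with 12 vertices. Extrusion per mm of travel: 0.6 × 0.28 / (π × 0.875²) = 0.069846. Accumulating E over each segment gives final E = 0.8672.

G0 X7.50 Y-2.50 Z21.28
G1 X7.77 Y-3.50 E0.0723
G1 X8.50 Y-4.23 E0.1445
G1 X9.50 Y-4.50 E0.2168
G1 X10.50 Y-4.23 E0.2891
G1 X11.23 Y-3.50 E0.3613
G1 X11.50 Y-2.50 E0.4336
G1 X11.23 Y-1.50 E0.5060
G1 X10.50 Y-0.77 E0.5781
G1 X9.50 Y-0.50 E0.6504
G1 X8.50 Y-0.77 E0.7228
G1 X7.77 Y-1.50 E0.7949
G1 X7.50 Y-2.50 E0.8672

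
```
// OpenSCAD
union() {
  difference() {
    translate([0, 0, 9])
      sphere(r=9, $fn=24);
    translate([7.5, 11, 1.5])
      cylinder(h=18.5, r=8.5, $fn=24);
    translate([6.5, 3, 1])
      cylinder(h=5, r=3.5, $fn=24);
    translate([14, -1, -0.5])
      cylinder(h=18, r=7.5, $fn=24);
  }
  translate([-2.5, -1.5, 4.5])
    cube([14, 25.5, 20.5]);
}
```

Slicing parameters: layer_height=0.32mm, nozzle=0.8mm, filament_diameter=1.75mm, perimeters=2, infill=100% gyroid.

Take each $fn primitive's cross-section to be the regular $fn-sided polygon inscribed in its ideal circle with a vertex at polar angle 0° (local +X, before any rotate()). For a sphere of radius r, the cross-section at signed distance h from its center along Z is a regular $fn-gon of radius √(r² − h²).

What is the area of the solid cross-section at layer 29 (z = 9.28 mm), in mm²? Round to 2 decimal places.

501.76 mm²

At z = 9.28 mm: the r=9 sphere contributes a regular 24-gon of circumradius √(9²−0.28²) = 8.996 (area = (24/2)·8.996²·sin(360°/24) = 251.33 mm²); the r=8.5 cylinder at (7.5, 11) gives a regular 24-gon of circumradius 8.5 (constant along its height) (area = (24/2)·8.500²·sin(360°/24) = 224.40 mm²); the cylinder at (6.5, 3) does not reach this height (z outside [1, 6]); the r=7.5 cylinder at (14, -1) gives a regular 24-gon of circumradius 7.5 (constant along its height) (area = (24/2)·7.500²·sin(360°/24) = 174.70 mm²); After the difference (first − rest): starting from the r=9 sphere (251.33 mm²), the r=8.5 cylinder at (7.5, 11) partially overlaps it — only the 31.25 mm² overlap (of its 224.40 mm²) is removed, clipping the outline; the r=7.5 cylinder at (14, -1) partially overlaps it — only the 12.90 mm² overlap (of its 174.70 mm²) is removed, clipping the outline — area = 207.18 mm²; the cube at (-2.5, -1.5) (footprint 14×25.5) is included at this height (area 357.00 mm²); Taking the union: the regions partially overlap — summed areas 564.18 mm² minus the doubly-counted overlap 62.41 mm² gives 501.76 mm² — area = 501.76 mm². Overall, the cross-section is a single solid region. Net area = 501.76 mm².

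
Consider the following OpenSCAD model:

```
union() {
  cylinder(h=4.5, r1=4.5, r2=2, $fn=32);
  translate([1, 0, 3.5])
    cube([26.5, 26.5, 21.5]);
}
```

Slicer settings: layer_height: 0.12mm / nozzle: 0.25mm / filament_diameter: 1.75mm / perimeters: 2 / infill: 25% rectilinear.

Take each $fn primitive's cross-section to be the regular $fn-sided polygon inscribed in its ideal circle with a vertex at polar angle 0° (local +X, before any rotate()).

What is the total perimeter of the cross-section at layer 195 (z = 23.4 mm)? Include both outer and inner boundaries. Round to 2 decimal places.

At z = 23.4 mm: the cone is absent (z outside [0, 4.5]); the cube at (1, 0) is present — its section is the full 26.5×26.5 rectangle (perimeter 106.00 mm); Merging all regions: only the 26.5×26.5 cube at (1, 0) is present, so the union is just that shape — boundary = 106.00 mm. Overall, the cross-section is a single solid region. Total boundary length (outer) = 106.00 mm.

106.00 mm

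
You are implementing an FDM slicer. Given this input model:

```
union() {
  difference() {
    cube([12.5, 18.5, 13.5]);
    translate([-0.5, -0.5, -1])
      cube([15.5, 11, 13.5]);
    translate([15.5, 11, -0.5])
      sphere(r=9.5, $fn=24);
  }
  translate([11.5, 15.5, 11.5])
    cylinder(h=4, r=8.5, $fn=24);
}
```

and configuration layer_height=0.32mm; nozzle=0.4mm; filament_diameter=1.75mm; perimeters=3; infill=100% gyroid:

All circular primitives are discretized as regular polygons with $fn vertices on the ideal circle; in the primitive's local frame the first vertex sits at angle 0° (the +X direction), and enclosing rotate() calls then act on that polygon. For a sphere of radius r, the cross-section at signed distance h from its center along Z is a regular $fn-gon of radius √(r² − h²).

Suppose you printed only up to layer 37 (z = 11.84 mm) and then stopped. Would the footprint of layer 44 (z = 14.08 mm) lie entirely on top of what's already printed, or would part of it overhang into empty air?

Compare the two slices. At z = 11.84: the cube is present — its section is the full 12.5×18.5 rectangle (area 231.25 mm²); the cube at (-0.5, -0.5) (footprint 15.5×11) is included at this height (area 170.50 mm²); the sphere at (15.5, 11) is absent (|z−center|=12.340 > r=9.5); After the difference (first − rest): starting from the 12.5×18.5 cube (231.25 mm²), the 15.5×11 cube at (-0.5, -0.5) partially overlaps it — only the 131.25 mm² overlap (of its 170.50 mm²) is removed, clipping the outline — area = 100.00 mm²; the r=8.5 cylinder at (11.5, 15.5) contributes a regular 24-gon of circumradius 8.5 (area = (24/2)·8.500²·sin(360°/24) = 224.40 mm²); Combining (union): the regions partially overlap — summed areas 324.40 mm² minus the doubly-counted overlap 72.46 mm² gives 251.93 mm² — area = 251.93 mm². At z = 14.08: the cube is not intersected at this z (z outside [0, 13.5]); the cube at (-0.5, -0.5) is absent (z outside [-1, 12.5]); the sphere at (15.5, 11) does not reach this height (|z−center|=14.580 > r=9.5); After the difference (first − rest): the first operand is absent here, so nothing remains; the r=8.5 cylinder at (11.5, 15.5) gives a regular 24-gon of circumradius 8.5 (constant along its height) (area = (24/2)·8.500²·sin(360°/24) = 224.40 mm²); Combining (union): only the r=8.5 cylinder at (11.5, 15.5) is present, so the union is just that shape — area = 224.40 mm². Checking containment: the cross-section at z = 14.08 is a subset of the cross-section at z = 11.84.

entirely on top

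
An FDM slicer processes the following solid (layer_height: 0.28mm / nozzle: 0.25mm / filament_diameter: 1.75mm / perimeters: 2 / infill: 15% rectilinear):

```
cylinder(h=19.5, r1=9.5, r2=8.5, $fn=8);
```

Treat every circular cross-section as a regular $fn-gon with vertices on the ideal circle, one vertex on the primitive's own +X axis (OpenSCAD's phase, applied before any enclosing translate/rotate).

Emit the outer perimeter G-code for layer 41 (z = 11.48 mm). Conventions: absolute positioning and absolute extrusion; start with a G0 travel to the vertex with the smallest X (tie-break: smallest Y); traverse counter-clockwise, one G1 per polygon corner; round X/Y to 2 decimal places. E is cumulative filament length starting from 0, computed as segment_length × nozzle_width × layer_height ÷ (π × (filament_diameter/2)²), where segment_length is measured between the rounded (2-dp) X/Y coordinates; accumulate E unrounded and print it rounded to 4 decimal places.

G0 X-8.91 Y0.00 Z11.48
G1 X-6.30 Y-6.30 E0.1985
G1 X0.00 Y-8.91 E0.3969
G1 X6.30 Y-6.30 E0.5954
G1 X8.91 Y0.00 E0.7938
G1 X6.30 Y6.30 E0.9923
G1 X0.00 Y8.91 E1.1907
G1 X-6.30 Y6.30 E1.3892
G1 X-8.91 Y0.00 E1.5877

At z = 11.48 mm: the cone: at t=0.589 of its height the radius interpolates to r₁+(r₂−r₁)t = 8.911, giving a regular 8-gon of that circumradius. The outline is a single polygon with 8 vertices. Extrusion per mm of travel: 0.25 × 0.28 / (π × 0.875²) = 0.029103. Accumulating E over each segment gives final E = 1.5877.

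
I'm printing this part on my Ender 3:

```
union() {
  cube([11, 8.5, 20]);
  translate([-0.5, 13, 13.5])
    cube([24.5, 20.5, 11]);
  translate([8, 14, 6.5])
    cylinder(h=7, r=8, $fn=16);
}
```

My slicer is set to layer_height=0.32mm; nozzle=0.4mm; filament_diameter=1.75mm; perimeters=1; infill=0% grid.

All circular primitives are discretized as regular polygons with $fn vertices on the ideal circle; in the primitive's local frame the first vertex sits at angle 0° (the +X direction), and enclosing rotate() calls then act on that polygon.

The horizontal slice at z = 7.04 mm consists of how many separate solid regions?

At z = 7.04 mm: the cube is present — its section is the full 11×8.5 rectangle; the cube at (-0.5, 13) does not reach this height (z outside [13.5, 24.5]); the r=8 cylinder at (8, 14) gives a regular 16-gon of circumradius 8 (constant along its height); Taking the union: the regions partially overlap (shared area 15.99 mm²), so overlapping operands fuse into one piece — 1 connected region. The result has 1 disconnected region.

1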